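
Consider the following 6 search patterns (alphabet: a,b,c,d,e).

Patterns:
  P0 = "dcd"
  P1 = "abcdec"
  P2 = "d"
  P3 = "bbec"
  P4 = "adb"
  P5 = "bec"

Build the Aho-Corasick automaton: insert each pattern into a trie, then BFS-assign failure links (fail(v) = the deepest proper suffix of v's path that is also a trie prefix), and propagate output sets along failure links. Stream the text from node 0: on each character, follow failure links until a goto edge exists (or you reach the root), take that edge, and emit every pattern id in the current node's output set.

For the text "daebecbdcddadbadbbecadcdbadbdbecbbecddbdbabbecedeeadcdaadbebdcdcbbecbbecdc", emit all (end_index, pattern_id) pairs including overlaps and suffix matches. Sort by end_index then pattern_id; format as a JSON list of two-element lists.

Build automaton:
Trie nodes:
  0='ε' goto a→4 b→10 d→1
  1='d' goto c→2  [P2 ends]
  2='dc' goto d→3
  3='dcd' goto ·  [P0 ends]
  4='a' goto b→5 d→14
  5='ab' goto c→6
  6='abc' goto d→7
  7='abcd' goto e→8
  8='abcde' goto c→9
  9='abcdec' goto ·  [P1 ends]
  10='b' goto b→11 e→16
  11='bb' goto e→12
  12='bbe' goto c→13
  13='bbec' goto ·  [P3 ends]
  14='ad' goto b→15
  15='adb' goto ·  [P4 ends]
  16='be' goto c→17
  17='bec' goto ·  [P5 ends]

BFS fail/out derivation:
  n1('d'): parent n0 fail=0; on 'd' 0 → fail=0;  out {2}∪∅={2}
  n4('a'): parent n0 fail=0; on 'a' 0 → fail=0;  out ∅∪∅=∅
  n10('b'): parent n0 fail=0; on 'b' 0 → fail=0;  out ∅∪∅=∅
  n2('dc'): parent n1 fail=0; on 'c' 0 → fail=0;  out ∅∪∅=∅
  n5('ab'): parent n4 fail=0; on 'b' 0 → fail=10;  out ∅∪∅=∅
  n11('bb'): parent n10 fail=0; on 'b' 0 → fail=10;  out ∅∪∅=∅
  n14('ad'): parent n4 fail=0; on 'd' 0 → fail=1;  out ∅∪{2}={2}
  n16('be'): parent n10 fail=0; on 'e' 0 → fail=0;  out ∅∪∅=∅
  n3('dcd'): parent n2 fail=0; on 'd' 0 → fail=1;  out {0}∪{2}={0,2}
  n6('abc'): parent n5 fail=10; on 'c' 10→0 → fail=0;  out ∅∪∅=∅
  n12('bbe'): parent n11 fail=10; on 'e' 10 → fail=16;  out ∅∪∅=∅
  n15('adb'): parent n14 fail=1; on 'b' 1→0 → fail=10;  out {4}∪∅={4}
  n17('bec'): parent n16 fail=0; on 'c' 0 → fail=0;  out {5}∪∅={5}
  n7('abcd'): parent n6 fail=0; on 'd' 0 → fail=1;  out ∅∪{2}={2}
  n13('bbec'): parent n12 fail=16; on 'c' 16 → fail=17;  out {3}∪{5}={3,5}
  n8('abcde'): parent n7 fail=1; on 'e' 1→0 → fail=0;  out ∅∪∅=∅
  n9('abcdec'): parent n8 fail=0; on 'c' 0 → fail=0;  out {1}∪∅={1}

Text stream:
i=0 'd': node 0→1  → match P2@[0:0]
i=1 'a': node 1→4 (fail-walked)
i=2 'e': node 4→0 (fail-walked)
i=3 'b': node 0→10
i=4 'e': node 10→16
i=5 'c': node 16→17  → match P5@[3:5]
i=6 'b': node 17→10 (fail-walked)
i=7 'd': node 10→1 (fail-walked)  → match P2@[7:7]
i=8 'c': node 1→2
i=9 'd': node 2→3  → match P0@[7:9],P2@[9:9]
i=10 'd': node 3→1 (fail-walked)  → match P2@[10:10]
i=11 'a': node 1→4 (fail-walked)
i=12 'd': node 4→14  → match P2@[12:12]
i=13 'b': node 14→15  → match P4@[11:13]
i=14 'a': node 15→4 (fail-walked)
i=15 'd': node 4→14  → match P2@[15:15]
i=16 'b': node 14→15  → match P4@[14:16]
i=17 'b': node 15→11 (fail-walked)
i=18 'e': node 11→12
i=19 'c': node 12→13  → match P3@[16:19],P5@[17:19]
i=20 'a': node 13→4 (fail-walked)
i=21 'd': node 4→14  → match P2@[21:21]
i=22 'c': node 14→2 (fail-walked)
i=23 'd': node 2→3  → match P0@[21:23],P2@[23:23]
i=24 'b': node 3→10 (fail-walked)
i=25 'a': node 10→4 (fail-walked)
i=26 'd': node 4→14  → match P2@[26:26]
i=27 'b': node 14→15  → match P4@[25:27]
i=28 'd': node 15→1 (fail-walked)  → match P2@[28:28]
i=29 'b': node 1→10 (fail-walked)
i=30 'e': node 10→16
i=31 'c': node 16→17  → match P5@[29:31]
i=32 'b': node 17→10 (fail-walked)
i=33 'b': node 10→11
i=34 'e': node 11→12
i=35 'c': node 12→13  → match P3@[32:35],P5@[33:35]
i=36 'd': node 13→1 (fail-walked)  → match P2@[36:36]
i=37 'd': node 1→1 (fail-walked)  → match P2@[37:37]
i=38 'b': node 1→10 (fail-walked)
i=39 'd': node 10→1 (fail-walked)  → match P2@[39:39]
i=40 'b': node 1→10 (fail-walked)
i=41 'a': node 10→4 (fail-walked)
i=42 'b': node 4→5
i=43 'b': node 5→11 (fail-walked)
i=44 'e': node 11→12
i=45 'c': node 12→13  → match P3@[42:45],P5@[43:45]
i=46 'e': node 13→0 (fail-walked)
i=47 'd': node 0→1  → match P2@[47:47]
i=48 'e': node 1→0 (fail-walked)
i=49 'e': node 0→0
i=50 'a': node 0→4
i=51 'd': node 4→14  → match P2@[51:51]
i=52 'c': node 14→2 (fail-walked)
i=53 'd': node 2→3  → match P0@[51:53],P2@[53:53]
i=54 'a': node 3→4 (fail-walked)
i=55 'a': node 4→4 (fail-walked)
i=56 'd': node 4→14  → match P2@[56:56]
i=57 'b': node 14→15  → match P4@[55:57]
i=58 'e': node 15→16 (fail-walked)
i=59 'b': node 16→10 (fail-walked)
i=60 'd': node 10→1 (fail-walked)  → match P2@[60:60]
i=61 'c': node 1→2
i=62 'd': node 2→3  → match P0@[60:62],P2@[62:62]
i=63 'c': node 3→2 (fail-walked)
i=64 'b': node 2→10 (fail-walked)
i=65 'b': node 10→11
i=66 'e': node 11→12
i=67 'c': node 12→13  → match P3@[64:67],P5@[65:67]
i=68 'b': node 13→10 (fail-walked)
i=69 'b': node 10→11
i=70 'e': node 11→12
i=71 'c': node 12→13  → match P3@[68:71],P5@[69:71]
i=72 'd': node 13→1 (fail-walked)  → match P2@[72:72]
i=73 'c': node 1→2

Result: [[0,2],[5,5],[7,2],[9,0],[9,2],[10,2],[12,2],[13,4],[15,2],[16,4],[19,3],[19,5],[21,2],[23,0],[23,2],[26,2],[27,4],[28,2],[31,5],[35,3],[35,5],[36,2],[37,2],[39,2],[45,3],[45,5],[47,2],[51,2],[53,0],[53,2],[56,2],[57,4],[60,2],[62,0],[62,2],[67,3],[67,5],[71,3],[71,5],[72,2]]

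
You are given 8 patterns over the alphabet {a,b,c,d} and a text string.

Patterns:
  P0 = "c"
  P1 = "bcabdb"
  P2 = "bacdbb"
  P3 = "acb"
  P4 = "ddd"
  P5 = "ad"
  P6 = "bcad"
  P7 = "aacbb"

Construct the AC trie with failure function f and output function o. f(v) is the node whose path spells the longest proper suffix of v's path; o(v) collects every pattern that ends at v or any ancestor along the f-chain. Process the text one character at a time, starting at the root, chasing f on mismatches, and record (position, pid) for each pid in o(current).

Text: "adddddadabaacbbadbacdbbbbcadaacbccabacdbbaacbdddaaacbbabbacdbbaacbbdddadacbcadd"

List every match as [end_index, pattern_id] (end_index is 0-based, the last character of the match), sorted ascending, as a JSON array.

Build automaton:
Trie (insert patterns):
  0='ε' goto a→13 b→2 c→1 d→16
  1='c' goto ·  [P0 ends]
  2='b' goto a→8 c→3
  3='bc' goto a→4
  4='bca' goto b→5 d→20
  5='bcab' goto d→6
  6='bcabd' goto b→7
  7='bcabdb' goto ·  [P1 ends]
  8='ba' goto c→9
  9='bac' goto d→10
  10='bacd' goto b→11
  11='bacdb' goto b→12
  12='bacdbb' goto ·  [P2 ends]
  13='a' goto a→21 c→14 d→19
  14='ac' goto b→15
  15='acb' goto ·  [P3 ends]
  16='d' goto d→17
  17='dd' goto d→18
  18='ddd' goto ·  [P4 ends]
  19='ad' goto ·  [P5 ends]
  20='bcad' goto ·  [P6 ends]
  21='aa' goto c→22
  22='aac' goto b→23
  23='aacb' goto b→24
  24='aacbb' goto ·  [P7 ends]

Failure links (BFS by depth):
  n1('c'): parent n0 fail=0; on 'c' 0 → fail=0;  out {0}∪∅={0}
  n2('b'): parent n0 fail=0; on 'b' 0 → fail=0;  out ∅∪∅=∅
  n13('a'): parent n0 fail=0; on 'a' 0 → fail=0;  out ∅∪∅=∅
  n16('d'): parent n0 fail=0; on 'd' 0 → fail=0;  out ∅∪∅=∅
  n3('bc'): parent n2 fail=0; on 'c' 0 → fail=1;  out ∅∪{0}={0}
  n8('ba'): parent n2 fail=0; on 'a' 0 → fail=13;  out ∅∪∅=∅
  n14('ac'): parent n13 fail=0; on 'c' 0 → fail=1;  out ∅∪{0}={0}
  n17('dd'): parent n16 fail=0; on 'd' 0 → fail=16;  out ∅∪∅=∅
  n19('ad'): parent n13 fail=0; on 'd' 0 → fail=16;  out {5}∪∅={5}
  n21('aa'): parent n13 fail=0; on 'a' 0 → fail=13;  out ∅∪∅=∅
  n4('bca'): parent n3 fail=1; on 'a' 1→0 → fail=13;  out ∅∪∅=∅
  n9('bac'): parent n8 fail=13; on 'c' 13 → fail=14;  out ∅∪{0}={0}
  n15('acb'): parent n14 fail=1; on 'b' 1→0 → fail=2;  out {3}∪∅={3}
  n18('ddd'): parent n17 fail=16; on 'd' 16 → fail=17;  out {4}∪∅={4}
  n22('aac'): parent n21 fail=13; on 'c' 13 → fail=14;  out ∅∪{0}={0}
  n5('bcab'): parent n4 fail=13; on 'b' 13→0 → fail=2;  out ∅∪∅=∅
  n10('bacd'): parent n9 fail=14; on 'd' 14→1→0 → fail=16;  out ∅∪∅=∅
  n20('bcad'): parent n4 fail=13; on 'd' 13 → fail=19;  out {6}∪{5}={5,6}
  n23('aacb'): parent n22 fail=14; on 'b' 14 → fail=15;  out ∅∪{3}={3}
  n6('bcabd'): parent n5 fail=2; on 'd' 2→0 → fail=16;  out ∅∪∅=∅
  n11('bacdb'): parent n10 fail=16; on 'b' 16→0 → fail=2;  out ∅∪∅=∅
  n24('aacbb'): parent n23 fail=15; on 'b' 15→2→0 → fail=2;  out {7}∪∅={7}
  n7('bcabdb'): parent n6 fail=16; on 'b' 16→0 → fail=2;  out {1}∪∅={1}
  n12('bacdbb'): parent n11 fail=2; on 'b' 2→0 → fail=2;  out {2}∪∅={2}

Scan:
pos 0 'a': at 13
pos 1 'd': at 19  → match P5@[0:1]
pos 2 'd': at 17 (fail-walked)
pos 3 'd': at 18  → match P4@[1:3]
pos 4 'd': at 18 (fail-walked)  → match P4@[2:4]
pos 5 'd': at 18 (fail-walked)  → match P4@[3:5]
pos 6 'a': at 13 (fail-walked)
pos 7 'd': at 19  → match P5@[6:7]
pos 8 'a': at 13 (fail-walked)
pos 9 'b': at 2 (fail-walked)
pos 10 'a': at 8
pos 11 'a': at 21 (fail-walked)
pos 12 'c': at 22  → match P0@[12:12]
pos 13 'b': at 23  → match P3@[11:13]
pos 14 'b': at 24  → match P7@[10:14]
pos 15 'a': at 8 (fail-walked)
pos 16 'd': at 19 (fail-walked)  → match P5@[15:16]
pos 17 'b': at 2 (fail-walked)
pos 18 'a': at 8
pos 19 'c': at 9  → match P0@[19:19]
pos 20 'd': at 10
pos 21 'b': at 11
pos 22 'b': at 12  → match P2@[17:22]
pos 23 'b': at 2 (fail-walked)
pos 24 'b': at 2 (fail-walked)
pos 25 'c': at 3  → match P0@[25:25]
pos 26 'a': at 4
pos 27 'd': at 20  → match P5@[26:27],P6@[24:27]
pos 28 'a': at 13 (fail-walked)
pos 29 'a': at 21
pos 30 'c': at 22  → match P0@[30:30]
pos 31 'b': at 23  → match P3@[29:31]
pos 32 'c': at 3 (fail-walked)  → match P0@[32:32]
pos 33 'c': at 1 (fail-walked)  → match P0@[33:33]
pos 34 'a': at 13 (fail-walked)
pos 35 'b': at 2 (fail-walked)
pos 36 'a': at 8
pos 37 'c': at 9  → match P0@[37:37]
pos 38 'd': at 10
pos 39 'b': at 11
pos 40 'b': at 12  → match P2@[35:40]
pos 41 'a': at 8 (fail-walked)
pos 42 'a': at 21 (fail-walked)
pos 43 'c': at 22  → match P0@[43:43]
pos 44 'b': at 23  → match P3@[42:44]
pos 45 'd': at 16 (fail-walked)
pos 46 'd': at 17
pos 47 'd': at 18  → match P4@[45:47]
pos 48 'a': at 13 (fail-walked)
pos 49 'a': at 21
pos 50 'a': at 21 (fail-walked)
pos 51 'c': at 22  → match P0@[51:51]
pos 52 'b': at 23  → match P3@[50:52]
pos 53 'b': at 24  → match P7@[49:53]
pos 54 'a': at 8 (fail-walked)
pos 55 'b': at 2 (fail-walked)
pos 56 'b': at 2 (fail-walked)
pos 57 'a': at 8
pos 58 'c': at 9  → match P0@[58:58]
pos 59 'd': at 10
pos 60 'b': at 11
pos 61 'b': at 12  → match P2@[56:61]
pos 62 'a': at 8 (fail-walked)
pos 63 'a': at 21 (fail-walked)
pos 64 'c': at 22  → match P0@[64:64]
pos 65 'b': at 23  → match P3@[63:65]
pos 66 'b': at 24  → match P7@[62:66]
pos 67 'd': at 16 (fail-walked)
pos 68 'd': at 17
pos 69 'd': at 18  → match P4@[67:69]
pos 70 'a': at 13 (fail-walked)
pos 71 'd': at 19  → match P5@[70:71]
pos 72 'a': at 13 (fail-walked)
pos 73 'c': at 14  → match P0@[73:73]
pos 74 'b': at 15  → match P3@[72:74]
pos 75 'c': at 3 (fail-walked)  → match P0@[75:75]
pos 76 'a': at 4
pos 77 'd': at 20  → match P5@[76:77],P6@[74:77]
pos 78 'd': at 17 (fail-walked)

All matches (sorted): [[1,5],[3,4],[4,4],[5,4],[7,5],[12,0],[13,3],[14,7],[16,5],[19,0],[22,2],[25,0],[27,5],[27,6],[30,0],[31,3],[32,0],[33,0],[37,0],[40,2],[43,0],[44,3],[47,4],[51,0],[52,3],[53,7],[58,0],[61,2],[64,0],[65,3],[66,7],[69,4],[71,5],[73,0],[74,3],[75,0],[77,5],[77,6]]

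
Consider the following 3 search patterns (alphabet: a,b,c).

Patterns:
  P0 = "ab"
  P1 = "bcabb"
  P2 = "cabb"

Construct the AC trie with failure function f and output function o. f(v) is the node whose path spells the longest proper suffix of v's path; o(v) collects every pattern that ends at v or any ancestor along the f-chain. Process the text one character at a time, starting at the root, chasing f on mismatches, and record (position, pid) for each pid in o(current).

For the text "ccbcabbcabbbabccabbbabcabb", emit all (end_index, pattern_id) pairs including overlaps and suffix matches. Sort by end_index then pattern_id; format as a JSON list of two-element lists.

Construct AC machine:
Trie nodes:
  0='ε' goto a→1 b→3 c→8
  1='a' goto b→2
  2='ab' goto ·  [P0 ends]
  3='b' goto c→4
  4='bc' goto a→5
  5='bca' goto b→6
  6='bcab' goto b→7
  7='bcabb' goto ·  [P1 ends]
  8='c' goto a→9
  9='ca' goto b→10
  10='cab' goto b→11
  11='cabb' goto ·  [P2 ends]

Failure links (BFS by depth):
  n1('a'): parent n0 fail=0; on 'a' 0 → fail=0;  out ∅∪∅=∅
  n3('b'): parent n0 fail=0; on 'b' 0 → fail=0;  out ∅∪∅=∅
  n8('c'): parent n0 fail=0; on 'c' 0 → fail=0;  out ∅∪∅=∅
  n2('ab'): parent n1 fail=0; on 'b' 0 → fail=3;  out {0}∪∅={0}
  n4('bc'): parent n3 fail=0; on 'c' 0 → fail=8;  out ∅∪∅=∅
  n9('ca'): parent n8 fail=0; on 'a' 0 → fail=1;  out ∅∪∅=∅
  n5('bca'): parent n4 fail=8; on 'a' 8 → fail=9;  out ∅∪∅=∅
  n10('cab'): parent n9 fail=1; on 'b' 1 → fail=2;  out ∅∪{0}={0}
  n6('bcab'): parent n5 fail=9; on 'b' 9 → fail=10;  out ∅∪{0}={0}
  n11('cabb'): parent n10 fail=2; on 'b' 2→3→0 → fail=3;  out {2}∪∅={2}
  n7('bcabb'): parent n6 fail=10; on 'b' 10 → fail=11;  out {1}∪{2}={1,2}

Scan:
pos 0 'c': at 8
pos 1 'c': at 8 ·f
pos 2 'b': at 3 ·f
pos 3 'c': at 4
pos 4 'a': at 5
pos 5 'b': at 6  → match P0@[4:5]
pos 6 'b': at 7  → match P1@[2:6],P2@[3:6]
pos 7 'c': at 4 ·f
pos 8 'a': at 5
pos 9 'b': at 6  → match P0@[8:9]
pos 10 'b': at 7  → match P1@[6:10],P2@[7:10]
pos 11 'b': at 3 ·f
pos 12 'a': at 1 ·f
pos 13 'b': at 2  → match P0@[12:13]
pos 14 'c': at 4 ·f
pos 15 'c': at 8 ·f
pos 16 'a': at 9
pos 17 'b': at 10  → match P0@[16:17]
pos 18 'b': at 11  → match P2@[15:18]
pos 19 'b': at 3 ·f
pos 20 'a': at 1 ·f
pos 21 'b': at 2  → match P0@[20:21]
pos 22 'c': at 4 ·f
pos 23 'a': at 5
pos 24 'b': at 6  → match P0@[23:24]
pos 25 'b': at 7  → match P1@[21:25],P2@[22:25]

All matches (sorted): [[5,0],[6,1],[6,2],[9,0],[10,1],[10,2],[13,0],[17,0],[18,2],[21,0],[24,0],[25,1],[25,2]]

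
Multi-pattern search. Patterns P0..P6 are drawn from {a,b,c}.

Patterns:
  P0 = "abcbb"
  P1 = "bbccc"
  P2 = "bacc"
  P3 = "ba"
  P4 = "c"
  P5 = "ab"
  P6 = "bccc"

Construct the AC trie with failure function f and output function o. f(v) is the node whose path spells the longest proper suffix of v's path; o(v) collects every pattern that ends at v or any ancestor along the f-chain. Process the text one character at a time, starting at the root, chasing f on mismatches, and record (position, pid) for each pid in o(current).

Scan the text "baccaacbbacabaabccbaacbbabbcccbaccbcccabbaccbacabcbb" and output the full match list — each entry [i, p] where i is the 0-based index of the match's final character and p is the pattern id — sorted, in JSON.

Build automaton:
Trie nodes:
  n0 'ε': a→1 b→6 c→14
  n1 'a': b→2
  n2 'ab': c→3  ←P5
  n3 'abc': b→4
  n4 'abcb': b→5
  n5 'abcbb': ·  ←P0
  n6 'b': a→11 b→7 c→15
  n7 'bb': c→8
  n8 'bbc': c→9
  n9 'bbcc': c→10
  n10 'bbccc': ·  ←P1
  n11 'ba': c→12  ←P3
  n12 'bac': c→13
  n13 'bacc': ·  ←P2
  n14 'c': ·  ←P4
  n15 'bc': c→16
  n16 'bcc': c→17
  n17 'bccc': ·  ←P6

Failure links (BFS by depth):
  n1('a'): parent n0 fail=0; on 'a' 0 → fail=0;  out ∅∪∅=∅
  n6('b'): parent n0 fail=0; on 'b' 0 → fail=0;  out ∅∪∅=∅
  n14('c'): parent n0 fail=0; on 'c' 0 → fail=0;  out {4}∪∅={4}
  n2('ab'): parent n1 fail=0; on 'b' 0 → fail=6;  out {5}∪∅={5}
  n7('bb'): parent n6 fail=0; on 'b' 0 → fail=6;  out ∅∪∅=∅
  n11('ba'): parent n6 fail=0; on 'a' 0 → fail=1;  out {3}∪∅={3}
  n15('bc'): parent n6 fail=0; on 'c' 0 → fail=14;  out ∅∪{4}={4}
  n3('abc'): parent n2 fail=6; on 'c' 6 → fail=15;  out ∅∪{4}={4}
  n8('bbc'): parent n7 fail=6; on 'c' 6 → fail=15;  out ∅∪{4}={4}
  n12('bac'): parent n11 fail=1; on 'c' 1→0 → fail=14;  out ∅∪{4}={4}
  n16('bcc'): parent n15 fail=14; on 'c' 14→0 → fail=14;  out ∅∪{4}={4}
  n4('abcb'): parent n3 fail=15; on 'b' 15→14→0 → fail=6;  out ∅∪∅=∅
  n9('bbcc'): parent n8 fail=15; on 'c' 15 → fail=16;  out ∅∪{4}={4}
  n13('bacc'): parent n12 fail=14; on 'c' 14→0 → fail=14;  out {2}∪{4}={2,4}
  n17('bccc'): parent n16 fail=14; on 'c' 14→0 → fail=14;  out {6}∪{4}={4,6}
  n5('abcbb'): parent n4 fail=6; on 'b' 6 → fail=7;  out {0}∪∅={0}
  n10('bbccc'): parent n9 fail=16; on 'c' 16 → fail=17;  out {1}∪{4,6}={1,4,6}

Scan:
i=0 'b': node 0→6
i=1 'a': node 6→11  ** P3@[0:1]
i=2 'c': node 11→12  ** P4@[2:2]
i=3 'c': node 12→13  ** P2@[0:3],P4@[3:3]
i=4 'a': node 13→1 (via fail)
i=5 'a': node 1→1 (via fail)
i=6 'c': node 1→14 (via fail)  ** P4@[6:6]
i=7 'b': node 14→6 (via fail)
i=8 'b': node 6→7
i=9 'a': node 7→11 (via fail)  ** P3@[8:9]
i=10 'c': node 11→12  ** P4@[10:10]
i=11 'a': node 12→1 (via fail)
i=12 'b': node 1→2  ** P5@[11:12]
i=13 'a': node 2→11 (via fail)  ** P3@[12:13]
i=14 'a': node 11→1 (via fail)
i=15 'b': node 1→2  ** P5@[14:15]
i=16 'c': node 2→3  ** P4@[16:16]
i=17 'c': node 3→16 (via fail)  ** P4@[17:17]
i=18 'b': node 16→6 (via fail)
i=19 'a': node 6→11  ** P3@[18:19]
i=20 'a': node 11→1 (via fail)
i=21 'c': node 1→14 (via fail)  ** P4@[21:21]
i=22 'b': node 14→6 (via fail)
i=23 'b': node 6→7
i=24 'a': node 7→11 (via fail)  ** P3@[23:24]
i=25 'b': node 11→2 (via fail)  ** P5@[24:25]
i=26 'b': node 2→7 (via fail)
i=27 'c': node 7→8  ** P4@[27:27]
i=28 'c': node 8→9  ** P4@[28:28]
i=29 'c': node 9→10  ** P1@[25:29],P4@[29:29],P6@[26:29]
i=30 'b': node 10→6 (via fail)
i=31 'a': node 6→11  ** P3@[30:31]
i=32 'c': node 11→12  ** P4@[32:32]
i=33 'c': node 12→13  ** P2@[30:33],P4@[33:33]
i=34 'b': node 13→6 (via fail)
i=35 'c': node 6→15  ** P4@[35:35]
i=36 'c': node 15→16  ** P4@[36:36]
i=37 'c': node 16→17  ** P4@[37:37],P6@[34:37]
i=38 'a': node 17→1 (via fail)
i=39 'b': node 1→2  ** P5@[38:39]
i=40 'b': node 2→7 (via fail)
i=41 'a': node 7→11 (via fail)  ** P3@[40:41]
i=42 'c': node 11→12  ** P4@[42:42]
i=43 'c': node 12→13  ** P2@[40:43],P4@[43:43]
i=44 'b': node 13→6 (via fail)
i=45 'a': node 6→11  ** P3@[44:45]
i=46 'c': node 11→12  ** P4@[46:46]
i=47 'a': node 12→1 (via fail)
i=48 'b': node 1→2  ** P5@[47:48]
i=49 'c': node 2→3  ** P4@[49:49]
i=50 'b': node 3→4
i=51 'b': node 4→5  ** P0@[47:51]

Result: [[1,3],[2,4],[3,2],[3,4],[6,4],[9,3],[10,4],[12,5],[13,3],[15,5],[16,4],[17,4],[19,3],[21,4],[24,3],[25,5],[27,4],[28,4],[29,1],[29,4],[29,6],[31,3],[32,4],[33,2],[33,4],[35,4],[36,4],[37,4],[37,6],[39,5],[41,3],[42,4],[43,2],[43,4],[45,3],[46,4],[48,5],[49,4],[51,0]]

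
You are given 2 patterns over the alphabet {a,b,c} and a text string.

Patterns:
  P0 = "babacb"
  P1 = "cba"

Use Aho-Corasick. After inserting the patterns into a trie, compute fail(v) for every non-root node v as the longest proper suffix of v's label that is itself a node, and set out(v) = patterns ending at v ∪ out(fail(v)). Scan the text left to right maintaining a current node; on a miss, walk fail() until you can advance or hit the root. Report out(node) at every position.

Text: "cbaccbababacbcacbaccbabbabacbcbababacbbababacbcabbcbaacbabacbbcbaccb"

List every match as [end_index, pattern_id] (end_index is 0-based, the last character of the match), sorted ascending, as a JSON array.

Construct AC machine:
Trie nodes:
  n0 'ε': b→1 c→7
  n1 'b': a→2
  n2 'ba': b→3
  n3 'bab': a→4
  n4 'baba': c→5
  n5 'babac': b→6
  n6 'babacb': ·  ←P0
  n7 'c': b→8
  n8 'cb': a→9
  n9 'cba': ·  ←P1

BFS fail/out derivation:
  fail(1) 'b': from fail(0)=0 chase 'b': 0 ⇒ 0;  out=∅∪out(0)=∅
  fail(7) 'c': from fail(0)=0 chase 'c': 0 ⇒ 0;  out=∅∪out(0)=∅
  fail(2) 'ba': from fail(1)=0 chase 'a': 0 ⇒ 0;  out=∅∪out(0)=∅
  fail(8) 'cb': from fail(7)=0 chase 'b': 0 ⇒ 1;  out=∅∪out(1)=∅
  fail(3) 'bab': from fail(2)=0 chase 'b': 0 ⇒ 1;  out=∅∪out(1)=∅
  fail(9) 'cba': from fail(8)=1 chase 'a': 1 ⇒ 2;  out={1}∪out(2)={1}
  fail(4) 'baba': from fail(3)=1 chase 'a': 1 ⇒ 2;  out=∅∪out(2)=∅
  fail(5) 'babac': from fail(4)=2 chase 'c': 2→0 ⇒ 7;  out=∅∪out(7)=∅
  fail(6) 'babacb': from fail(5)=7 chase 'b': 7 ⇒ 8;  out={0}∪out(8)={0}

Scan:
i=0 'c': node 0→7
i=1 'b': node 7→8
i=2 'a': node 8→9  emit P1@[0:2]
i=3 'c': node 9→7 (via fail)
i=4 'c': node 7→7 (via fail)
i=5 'b': node 7→8
i=6 'a': node 8→9  emit P1@[4:6]
i=7 'b': node 9→3 (via fail)
i=8 'a': node 3→4
i=9 'b': node 4→3 (via fail)
i=10 'a': node 3→4
i=11 'c': node 4→5
i=12 'b': node 5→6  emit P0@[7:12]
i=13 'c': node 6→7 (via fail)
i=14 'a': node 7→0 (via fail)
i=15 'c': node 0→7
i=16 'b': node 7→8
i=17 'a': node 8→9  emit P1@[15:17]
i=18 'c': node 9→7 (via fail)
i=19 'c': node 7→7 (via fail)
i=20 'b': node 7→8
i=21 'a': node 8→9  emit P1@[19:21]
i=22 'b': node 9→3 (via fail)
i=23 'b': node 3→1 (via fail)
i=24 'a': node 1→2
i=25 'b': node 2→3
i=26 'a': node 3→4
i=27 'c': node 4→5
i=28 'b': node 5→6  emit P0@[23:28]
i=29 'c': node 6→7 (via fail)
i=30 'b': node 7→8
i=31 'a': node 8→9  emit P1@[29:31]
i=32 'b': node 9→3 (via fail)
i=33 'a': node 3→4
i=34 'b': node 4→3 (via fail)
i=35 'a': node 3→4
i=36 'c': node 4→5
i=37 'b': node 5→6  emit P0@[32:37]
i=38 'b': node 6→1 (via fail)
i=39 'a': node 1→2
i=40 'b': node 2→3
i=41 'a': node 3→4
i=42 'b': node 4→3 (via fail)
i=43 'a': node 3→4
i=44 'c': node 4→5
i=45 'b': node 5→6  emit P0@[40:45]
i=46 'c': node 6→7 (via fail)
i=47 'a': node 7→0 (via fail)
i=48 'b': node 0→1
i=49 'b': node 1→1 (via fail)
i=50 'c': node 1→7 (via fail)
i=51 'b': node 7→8
i=52 'a': node 8→9  emit P1@[50:52]
i=53 'a': node 9→0 (via fail)
i=54 'c': node 0→7
i=55 'b': node 7→8
i=56 'a': node 8→9  emit P1@[54:56]
i=57 'b': node 9→3 (via fail)
i=58 'a': node 3→4
i=59 'c': node 4→5
i=60 'b': node 5→6  emit P0@[55:60]
i=61 'b': node 6→1 (via fail)
i=62 'c': node 1→7 (via fail)
i=63 'b': node 7→8
i=64 'a': node 8→9  emit P1@[62:64]
i=65 'c': node 9→7 (via fail)
i=66 'c': node 7→7 (via fail)
i=67 'b': node 7→8

All matches (sorted): [[2,1],[6,1],[12,0],[17,1],[21,1],[28,0],[31,1],[37,0],[45,0],[52,1],[56,1],[60,0],[64,1]]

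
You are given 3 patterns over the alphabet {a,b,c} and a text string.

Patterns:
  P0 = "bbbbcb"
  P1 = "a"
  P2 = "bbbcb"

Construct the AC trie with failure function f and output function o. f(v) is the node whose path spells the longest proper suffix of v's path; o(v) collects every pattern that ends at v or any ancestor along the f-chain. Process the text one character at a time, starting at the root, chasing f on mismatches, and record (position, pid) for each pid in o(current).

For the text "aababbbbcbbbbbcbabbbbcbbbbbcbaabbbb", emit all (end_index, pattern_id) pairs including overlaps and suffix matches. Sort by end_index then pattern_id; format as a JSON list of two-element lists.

Build automaton:
Trie (insert patterns):
  0='ε' goto a→7 b→1
  1='b' goto b→2
  2='bb' goto b→3
  3='bbb' goto b→4 c→8
  4='bbbb' goto c→5
  5='bbbbc' goto b→6
  6='bbbbcb' goto ·  [P0 ends]
  7='a' goto ·  [P1 ends]
  8='bbbc' goto b→9
  9='bbbcb' goto ·  [P2 ends]

BFS fail/out derivation:
  fail(1) 'b': from fail(0)=0 chase 'b': 0 ⇒ 0;  out=∅∪out(0)=∅
  fail(7) 'a': from fail(0)=0 chase 'a': 0 ⇒ 0;  out={1}∪out(0)={1}
  fail(2) 'bb': from fail(1)=0 chase 'b': 0 ⇒ 1;  out=∅∪out(1)=∅
  fail(3) 'bbb': from fail(2)=1 chase 'b': 1 ⇒ 2;  out=∅∪out(2)=∅
  fail(4) 'bbbb': from fail(3)=2 chase 'b': 2 ⇒ 3;  out=∅∪out(3)=∅
  fail(8) 'bbbc': from fail(3)=2 chase 'c': 2→1→0 ⇒ 0;  out=∅∪out(0)=∅
  fail(5) 'bbbbc': from fail(4)=3 chase 'c': 3 ⇒ 8;  out=∅∪out(8)=∅
  fail(9) 'bbbcb': from fail(8)=0 chase 'b': 0 ⇒ 1;  out={2}∪out(1)={2}
  fail(6) 'bbbbcb': from fail(5)=8 chase 'b': 8 ⇒ 9;  out={0}∪out(9)={0,2}

Scan:
i=0 'a': node 0→7  ** P1@[0:0]
i=1 'a': node 7→7 (via fail)  ** P1@[1:1]
i=2 'b': node 7→1 (via fail)
i=3 'a': node 1→7 (via fail)  ** P1@[3:3]
i=4 'b': node 7→1 (via fail)
i=5 'b': node 1→2
i=6 'b': node 2→3
i=7 'b': node 3→4
i=8 'c': node 4→5
i=9 'b': node 5→6  ** P0@[4:9],P2@[5:9]
i=10 'b': node 6→2 (via fail)
i=11 'b': node 2→3
i=12 'b': node 3→4
i=13 'b': node 4→4 (via fail)
i=14 'c': node 4→5
i=15 'b': node 5→6  ** P0@[10:15],P2@[11:15]
i=16 'a': node 6→7 (via fail)  ** P1@[16:16]
i=17 'b': node 7→1 (via fail)
i=18 'b': node 1→2
i=19 'b': node 2→3
i=20 'b': node 3→4
i=21 'c': node 4→5
i=22 'b': node 5→6  ** P0@[17:22],P2@[18:22]
i=23 'b': node 6→2 (via fail)
i=24 'b': node 2→3
i=25 'b': node 3→4
i=26 'b': node 4→4 (via fail)
i=27 'c': node 4→5
i=28 'b': node 5→6  ** P0@[23:28],P2@[24:28]
i=29 'a': node 6→7 (via fail)  ** P1@[29:29]
i=30 'a': node 7→7 (via fail)  ** P1@[30:30]
i=31 'b': node 7→1 (via fail)
i=32 'b': node 1→2
i=33 'b': node 2→3
i=34 'b': node 3→4

Result: [[0,1],[1,1],[3,1],[9,0],[9,2],[15,0],[15,2],[16,1],[22,0],[22,2],[28,0],[28,2],[29,1],[30,1]]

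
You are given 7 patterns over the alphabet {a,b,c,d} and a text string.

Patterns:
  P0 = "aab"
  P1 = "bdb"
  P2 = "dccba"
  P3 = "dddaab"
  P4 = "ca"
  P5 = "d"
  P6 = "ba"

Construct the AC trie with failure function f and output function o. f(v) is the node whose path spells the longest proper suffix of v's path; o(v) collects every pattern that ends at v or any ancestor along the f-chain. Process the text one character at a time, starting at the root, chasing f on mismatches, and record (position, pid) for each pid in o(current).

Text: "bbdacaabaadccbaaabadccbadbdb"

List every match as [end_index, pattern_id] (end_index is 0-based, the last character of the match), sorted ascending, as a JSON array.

Build automaton:
Trie (insert patterns):
  n0 'ε': a→1 b→4 c→17 d→7
  n1 'a': a→2
  n2 'aa': b→3
  n3 'aab': ·  [P0 ends]
  n4 'b': a→19 d→5
  n5 'bd': b→6
  n6 'bdb': ·  [P1 ends]
  n7 'd': c→8 d→12  [P5 ends]
  n8 'dc': c→9
  n9 'dcc': b→10
  n10 'dccb': a→11
  n11 'dccba': ·  [P2 ends]
  n12 'dd': d→13
  n13 'ddd': a→14
  n14 'ddda': a→15
  n15 'dddaa': b→16
  n16 'dddaab': ·  [P3 ends]
  n17 'c': a→18
  n18 'ca': ·  [P4 ends]
  n19 'ba': ·  [P6 ends]

Failure links (BFS by depth):
  fail(1) 'a': from fail(0)=0 chase 'a': 0 ⇒ 0;  out=∅∪out(0)=∅
  fail(4) 'b': from fail(0)=0 chase 'b': 0 ⇒ 0;  out=∅∪out(0)=∅
  fail(7) 'd': from fail(0)=0 chase 'd': 0 ⇒ 0;  out={5}∪out(0)={5}
  fail(17) 'c': from fail(0)=0 chase 'c': 0 ⇒ 0;  out=∅∪out(0)=∅
  fail(2) 'aa': from fail(1)=0 chase 'a': 0 ⇒ 1;  out=∅∪out(1)=∅
  fail(5) 'bd': from fail(4)=0 chase 'd': 0 ⇒ 7;  out=∅∪out(7)={5}
  fail(8) 'dc': from fail(7)=0 chase 'c': 0 ⇒ 17;  out=∅∪out(17)=∅
  fail(12) 'dd': from fail(7)=0 chase 'd': 0 ⇒ 7;  out=∅∪out(7)={5}
  fail(18) 'ca': from fail(17)=0 chase 'a': 0 ⇒ 1;  out={4}∪out(1)={4}
  fail(19) 'ba': from fail(4)=0 chase 'a': 0 ⇒ 1;  out={6}∪out(1)={6}
  fail(3) 'aab': from fail(2)=1 chase 'b': 1→0 ⇒ 4;  out={0}∪out(4)={0}
  fail(6) 'bdb': from fail(5)=7 chase 'b': 7→0 ⇒ 4;  out={1}∪out(4)={1}
  fail(9) 'dcc': from fail(8)=17 chase 'c': 17→0 ⇒ 17;  out=∅∪out(17)=∅
  fail(13) 'ddd': from fail(12)=7 chase 'd': 7 ⇒ 12;  out=∅∪out(12)={5}
  fail(10) 'dccb': from fail(9)=17 chase 'b': 17→0 ⇒ 4;  out=∅∪out(4)=∅
  fail(14) 'ddda': from fail(13)=12 chase 'a': 12→7→0 ⇒ 1;  out=∅∪out(1)=∅
  fail(11) 'dccba': from fail(10)=4 chase 'a': 4 ⇒ 19;  out={2}∪out(19)={2,6}
  fail(15) 'dddaa': from fail(14)=1 chase 'a': 1 ⇒ 2;  out=∅∪out(2)=∅
  fail(16) 'dddaab': from fail(15)=2 chase 'b': 2 ⇒ 3;  out={3}∪out(3)={0,3}

Run:
i=0 'b': node 0→4
i=1 'b': node 4→4 (via fail)
i=2 'd': node 4→5  → match P5@[2:2]
i=3 'a': node 5→1 (via fail)
i=4 'c': node 1→17 (via fail)
i=5 'a': node 17→18  → match P4@[4:5]
i=6 'a': node 18→2 (via fail)
i=7 'b': node 2→3  → match P0@[5:7]
i=8 'a': node 3→19 (via fail)  → match P6@[7:8]
i=9 'a': node 19→2 (via fail)
i=10 'd': node 2→7 (via fail)  → match P5@[10:10]
i=11 'c': node 7→8
i=12 'c': node 8→9
i=13 'b': node 9→10
i=14 'a': node 10→11  → match P2@[10:14],P6@[13:14]
i=15 'a': node 11→2 (via fail)
i=16 'a': node 2→2 (via fail)
i=17 'b': node 2→3  → match P0@[15:17]
i=18 'a': node 3→19 (via fail)  → match P6@[17:18]
i=19 'd': node 19→7 (via fail)  → match P5@[19:19]
i=20 'c': node 7→8
i=21 'c': node 8→9
i=22 'b': node 9→10
i=23 'a': node 10→11  → match P2@[19:23],P6@[22:23]
i=24 'd': node 11→7 (via fail)  → match P5@[24:24]
i=25 'b': node 7→4 (via fail)
i=26 'd': node 4→5  → match P5@[26:26]
i=27 'b': node 5→6  → match P1@[25:27]

Matches: [[2,5],[5,4],[7,0],[8,6],[10,5],[14,2],[14,6],[17,0],[18,6],[19,5],[23,2],[23,6],[24,5],[26,5],[27,1]]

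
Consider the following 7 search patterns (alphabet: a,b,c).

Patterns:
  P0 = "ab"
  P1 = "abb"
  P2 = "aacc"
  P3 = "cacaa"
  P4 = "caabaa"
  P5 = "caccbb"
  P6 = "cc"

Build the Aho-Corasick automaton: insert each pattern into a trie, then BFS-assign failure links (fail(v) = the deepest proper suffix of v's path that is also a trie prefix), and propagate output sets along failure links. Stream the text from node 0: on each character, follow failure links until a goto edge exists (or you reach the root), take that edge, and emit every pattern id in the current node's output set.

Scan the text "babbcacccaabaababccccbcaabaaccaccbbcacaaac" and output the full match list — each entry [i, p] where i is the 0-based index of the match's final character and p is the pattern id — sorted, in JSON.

Build automaton:
Trie (insert patterns):
  n0 'ε': a→1 c→7
  n1 'a': a→4 b→2
  n2 'ab': b→3  [P0 ends]
  n3 'abb': ·  [P1 ends]
  n4 'aa': c→5
  n5 'aac': c→6
  n6 'aacc': ·  [P2 ends]
  n7 'c': a→8 c→19
  n8 'ca': a→12 c→9
  n9 'cac': a→10 c→16
  n10 'caca': a→11
  n11 'cacaa': ·  [P3 ends]
  n12 'caa': b→13
  n13 'caab': a→14
  n14 'caaba': a→15
  n15 'caabaa': ·  [P4 ends]
  n16 'cacc': b→17
  n17 'caccb': b→18
  n18 'caccbb': ·  [P5 ends]
  n19 'cc': ·  [P6 ends]

Failure links (BFS by depth):
  fail(1) 'a': from fail(0)=0 chase 'a': 0 ⇒ 0;  out=∅∪out(0)=∅
  fail(7) 'c': from fail(0)=0 chase 'c': 0 ⇒ 0;  out=∅∪out(0)=∅
  fail(2) 'ab': from fail(1)=0 chase 'b': 0 ⇒ 0;  out={0}∪out(0)={0}
  fail(4) 'aa': from fail(1)=0 chase 'a': 0 ⇒ 1;  out=∅∪out(1)=∅
  fail(8) 'ca': from fail(7)=0 chase 'a': 0 ⇒ 1;  out=∅∪out(1)=∅
  fail(19) 'cc': from fail(7)=0 chase 'c': 0 ⇒ 7;  out={6}∪out(7)={6}
  fail(3) 'abb': from fail(2)=0 chase 'b': 0 ⇒ 0;  out={1}∪out(0)={1}
  fail(5) 'aac': from fail(4)=1 chase 'c': 1→0 ⇒ 7;  out=∅∪out(7)=∅
  fail(9) 'cac': from fail(8)=1 chase 'c': 1→0 ⇒ 7;  out=∅∪out(7)=∅
  fail(12) 'caa': from fail(8)=1 chase 'a': 1 ⇒ 4;  out=∅∪out(4)=∅
  fail(6) 'aacc': from fail(5)=7 chase 'c': 7 ⇒ 19;  out={2}∪out(19)={2,6}
  fail(10) 'caca': from fail(9)=7 chase 'a': 7 ⇒ 8;  out=∅∪out(8)=∅
  fail(13) 'caab': from fail(12)=4 chase 'b': 4→1 ⇒ 2;  out=∅∪out(2)={0}
  fail(16) 'cacc': from fail(9)=7 chase 'c': 7 ⇒ 19;  out=∅∪out(19)={6}
  fail(11) 'cacaa': from fail(10)=8 chase 'a': 8 ⇒ 12;  out={3}∪out(12)={3}
  fail(14) 'caaba': from fail(13)=2 chase 'a': 2→0 ⇒ 1;  out=∅∪out(1)=∅
  fail(17) 'caccb': from fail(16)=19 chase 'b': 19→7→0 ⇒ 0;  out=∅∪out(0)=∅
  fail(15) 'caabaa': from fail(14)=1 chase 'a': 1 ⇒ 4;  out={4}∪out(4)={4}
  fail(18) 'caccbb': from fail(17)=0 chase 'b': 0 ⇒ 0;  out={5}∪out(0)={5}

Run:
pos 0 'b': at 0
pos 1 'a': at 1
pos 2 'b': at 2  emit P0@[1:2]
pos 3 'b': at 3  emit P1@[1:3]
pos 4 'c': at 7 (via fail)
pos 5 'a': at 8
pos 6 'c': at 9
pos 7 'c': at 16  emit P6@[6:7]
pos 8 'c': at 19 (via fail)  emit P6@[7:8]
pos 9 'a': at 8 (via fail)
pos 10 'a': at 12
pos 11 'b': at 13  emit P0@[10:11]
pos 12 'a': at 14
pos 13 'a': at 15  emit P4@[8:13]
pos 14 'b': at 2 (via fail)  emit P0@[13:14]
pos 15 'a': at 1 (via fail)
pos 16 'b': at 2  emit P0@[15:16]
pos 17 'c': at 7 (via fail)
pos 18 'c': at 19  emit P6@[17:18]
pos 19 'c': at 19 (via fail)  emit P6@[18:19]
pos 20 'c': at 19 (via fail)  emit P6@[19:20]
pos 21 'b': at 0 (via fail)
pos 22 'c': at 7
pos 23 'a': at 8
pos 24 'a': at 12
pos 25 'b': at 13  emit P0@[24:25]
pos 26 'a': at 14
pos 27 'a': at 15  emit P4@[22:27]
pos 28 'c': at 5 (via fail)
pos 29 'c': at 6  emit P2@[26:29],P6@[28:29]
pos 30 'a': at 8 (via fail)
pos 31 'c': at 9
pos 32 'c': at 16  emit P6@[31:32]
pos 33 'b': at 17
pos 34 'b': at 18  emit P5@[29:34]
pos 35 'c': at 7 (via fail)
pos 36 'a': at 8
pos 37 'c': at 9
pos 38 'a': at 10
pos 39 'a': at 11  emit P3@[35:39]
pos 40 'a': at 4 (via fail)
pos 41 'c': at 5

Result: [[2,0],[3,1],[7,6],[8,6],[11,0],[13,4],[14,0],[16,0],[18,6],[19,6],[20,6],[25,0],[27,4],[29,2],[29,6],[32,6],[34,5],[39,3]]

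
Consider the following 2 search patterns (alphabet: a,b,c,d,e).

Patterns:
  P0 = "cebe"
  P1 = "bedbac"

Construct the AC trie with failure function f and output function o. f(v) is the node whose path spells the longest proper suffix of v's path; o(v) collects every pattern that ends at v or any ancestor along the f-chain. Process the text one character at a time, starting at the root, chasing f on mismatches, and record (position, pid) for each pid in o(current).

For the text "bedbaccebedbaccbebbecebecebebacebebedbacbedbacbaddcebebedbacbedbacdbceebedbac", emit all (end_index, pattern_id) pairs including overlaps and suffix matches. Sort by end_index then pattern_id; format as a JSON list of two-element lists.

Build automaton:
Trie nodes:
  0='ε' goto b→5 c→1
  1='c' goto e→2
  2='ce' goto b→3
  3='ceb' goto e→4
  4='cebe' goto ·  ←P0
  5='b' goto e→6
  6='be' goto d→7
  7='bed' goto b→8
  8='bedb' goto a→9
  9='bedba' goto c→10
  10='bedbac' goto ·  ←P1

Failure links (BFS by depth):
  fail(1) 'c': from fail(0)=0 chase 'c': 0 ⇒ 0;  out=∅∪out(0)=∅
  fail(5) 'b': from fail(0)=0 chase 'b': 0 ⇒ 0;  out=∅∪out(0)=∅
  fail(2) 'ce': from fail(1)=0 chase 'e': 0 ⇒ 0;  out=∅∪out(0)=∅
  fail(6) 'be': from fail(5)=0 chase 'e': 0 ⇒ 0;  out=∅∪out(0)=∅
  fail(3) 'ceb': from fail(2)=0 chase 'b': 0 ⇒ 5;  out=∅∪out(5)=∅
  fail(7) 'bed': from fail(6)=0 chase 'd': 0 ⇒ 0;  out=∅∪out(0)=∅
  fail(4) 'cebe': from fail(3)=5 chase 'e': 5 ⇒ 6;  out={0}∪out(6)={0}
  fail(8) 'bedb': from fail(7)=0 chase 'b': 0 ⇒ 5;  out=∅∪out(5)=∅
  fail(9) 'bedba': from fail(8)=5 chase 'a': 5→0 ⇒ 0;  out=∅∪out(0)=∅
  fail(10) 'bedbac': from fail(9)=0 chase 'c': 0 ⇒ 1;  out={1}∪out(1)={1}

Run:
[0] read 'b'  n0⇒n5
[1] read 'e'  n5⇒n6
[2] read 'd'  n6⇒n7
[3] read 'b'  n7⇒n8
[4] read 'a'  n8⇒n9
[5] read 'c'  n9⇒n10  → match P1@[0:5]
[6] read 'c'  n10⇒n1 (via fail)
[7] read 'e'  n1⇒n2
[8] read 'b'  n2⇒n3
[9] read 'e'  n3⇒n4  → match P0@[6:9]
[10] read 'd'  n4⇒n7 (via fail)
[11] read 'b'  n7⇒n8
[12] read 'a'  n8⇒n9
[13] read 'c'  n9⇒n10  → match P1@[8:13]
[14] read 'c'  n10⇒n1 (via fail)
[15] read 'b'  n1⇒n5 (via fail)
[16] read 'e'  n5⇒n6
[17] read 'b'  n6⇒n5 (via fail)
[18] read 'b'  n5⇒n5 (via fail)
[19] read 'e'  n5⇒n6
[20] read 'c'  n6⇒n1 (via fail)
[21] read 'e'  n1⇒n2
[22] read 'b'  n2⇒n3
[23] read 'e'  n3⇒n4  → match P0@[20:23]
[24] read 'c'  n4⇒n1 (via fail)
[25] read 'e'  n1⇒n2
[26] read 'b'  n2⇒n3
[27] read 'e'  n3⇒n4  → match P0@[24:27]
[28] read 'b'  n4⇒n5 (via fail)
[29] read 'a'  n5⇒n0 (via fail)
[30] read 'c'  n0⇒n1
[31] read 'e'  n1⇒n2
[32] read 'b'  n2⇒n3
[33] read 'e'  n3⇒n4  → match P0@[30:33]
[34] read 'b'  n4⇒n5 (via fail)
[35] read 'e'  n5⇒n6
[36] read 'd'  n6⇒n7
[37] read 'b'  n7⇒n8
[38] read 'a'  n8⇒n9
[39] read 'c'  n9⇒n10  → match P1@[34:39]
[40] read 'b'  n10⇒n5 (via fail)
[41] read 'e'  n5⇒n6
[42] read 'd'  n6⇒n7
[43] read 'b'  n7⇒n8
[44] read 'a'  n8⇒n9
[45] read 'c'  n9⇒n10  → match P1@[40:45]
[46] read 'b'  n10⇒n5 (via fail)
[47] read 'a'  n5⇒n0 (via fail)
[48] read 'd'  n0⇒n0
[49] read 'd'  n0⇒n0
[50] read 'c'  n0⇒n1
[51] read 'e'  n1⇒n2
[52] read 'b'  n2⇒n3
[53] read 'e'  n3⇒n4  → match P0@[50:53]
[54] read 'b'  n4⇒n5 (via fail)
[55] read 'e'  n5⇒n6
[56] read 'd'  n6⇒n7
[57] read 'b'  n7⇒n8
[58] read 'a'  n8⇒n9
[59] read 'c'  n9⇒n10  → match P1@[54:59]
[60] read 'b'  n10⇒n5 (via fail)
[61] read 'e'  n5⇒n6
[62] read 'd'  n6⇒n7
[63] read 'b'  n7⇒n8
[64] read 'a'  n8⇒n9
[65] read 'c'  n9⇒n10  → match P1@[60:65]
[66] read 'd'  n10⇒n0 (via fail)
[67] read 'b'  n0⇒n5
[68] read 'c'  n5⇒n1 (via fail)
[69] read 'e'  n1⇒n2
[70] read 'e'  n2⇒n0 (via fail)
[71] read 'b'  n0⇒n5
[72] read 'e'  n5⇒n6
[73] read 'd'  n6⇒n7
[74] read 'b'  n7⇒n8
[75] read 'a'  n8⇒n9
[76] read 'c'  n9⇒n10  → match P1@[71:76]

Matches: [[5,1],[9,0],[13,1],[23,0],[27,0],[33,0],[39,1],[45,1],[53,0],[59,1],[65,1],[76,1]]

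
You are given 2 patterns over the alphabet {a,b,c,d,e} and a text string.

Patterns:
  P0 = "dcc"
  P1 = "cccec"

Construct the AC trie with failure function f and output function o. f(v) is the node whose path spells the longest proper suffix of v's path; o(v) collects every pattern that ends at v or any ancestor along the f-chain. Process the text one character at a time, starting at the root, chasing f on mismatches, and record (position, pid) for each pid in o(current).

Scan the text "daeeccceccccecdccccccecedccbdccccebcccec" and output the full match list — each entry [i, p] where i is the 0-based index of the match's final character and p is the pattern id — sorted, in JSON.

Build automaton:
Trie (insert patterns):
  0='ε' goto c→4 d→1
  1='d' goto c→2
  2='dc' goto c→3
  3='dcc' goto ·  [P0 ends]
  4='c' goto c→5
  5='cc' goto c→6
  6='ccc' goto e→7
  7='ccce' goto c→8
  8='cccec' goto ·  [P1 ends]

BFS fail/out derivation:
  n1('d'): parent n0 fail=0; on 'd' 0 → fail=0;  out ∅∪∅=∅
  n4('c'): parent n0 fail=0; on 'c' 0 → fail=0;  out ∅∪∅=∅
  n2('dc'): parent n1 fail=0; on 'c' 0 → fail=4;  out ∅∪∅=∅
  n5('cc'): parent n4 fail=0; on 'c' 0 → fail=4;  out ∅∪∅=∅
  n3('dcc'): parent n2 fail=4; on 'c' 4 → fail=5;  out {0}∪∅={0}
  n6('ccc'): parent n5 fail=4; on 'c' 4 → fail=5;  out ∅∪∅=∅
  n7('ccce'): parent n6 fail=5; on 'e' 5→4→0 → fail=0;  out ∅∪∅=∅
  n8('cccec'): parent n7 fail=0; on 'c' 0 → fail=4;  out {1}∪∅={1}

Scan:
[0] read 'd'  n0⇒n1
[1] read 'a'  n1⇒n0 ·f
[2] read 'e'  n0⇒n0
[3] read 'e'  n0⇒n0
[4] read 'c'  n0⇒n4
[5] read 'c'  n4⇒n5
[6] read 'c'  n5⇒n6
[7] read 'e'  n6⇒n7
[8] read 'c'  n7⇒n8  emit P1@[4:8]
[9] read 'c'  n8⇒n5 ·f
[10] read 'c'  n5⇒n6
[11] read 'c'  n6⇒n6 ·f
[12] read 'e'  n6⇒n7
[13] read 'c'  n7⇒n8  emit P1@[9:13]
[14] read 'd'  n8⇒n1 ·f
[15] read 'c'  n1⇒n2
[16] read 'c'  n2⇒n3  emit P0@[14:16]
[17] read 'c'  n3⇒n6 ·f
[18] read 'c'  n6⇒n6 ·f
[19] read 'c'  n6⇒n6 ·f
[20] read 'c'  n6⇒n6 ·f
[21] read 'e'  n6⇒n7
[22] read 'c'  n7⇒n8  emit P1@[18:22]
[23] read 'e'  n8⇒n0 ·f
[24] read 'd'  n0⇒n1
[25] read 'c'  n1⇒n2
[26] read 'c'  n2⇒n3  emit P0@[24:26]
[27] read 'b'  n3⇒n0 ·f
[28] read 'd'  n0⇒n1
[29] read 'c'  n1⇒n2
[30] read 'c'  n2⇒n3  emit P0@[28:30]
[31] read 'c'  n3⇒n6 ·f
[32] read 'c'  n6⇒n6 ·f
[33] read 'e'  n6⇒n7
[34] read 'b'  n7⇒n0 ·f
[35] read 'c'  n0⇒n4
[36] read 'c'  n4⇒n5
[37] read 'c'  n5⇒n6
[38] read 'e'  n6⇒n7
[39] read 'c'  n7⇒n8  emit P1@[35:39]

Matches: [[8,1],[13,1],[16,0],[22,1],[26,0],[30,0],[39,1]]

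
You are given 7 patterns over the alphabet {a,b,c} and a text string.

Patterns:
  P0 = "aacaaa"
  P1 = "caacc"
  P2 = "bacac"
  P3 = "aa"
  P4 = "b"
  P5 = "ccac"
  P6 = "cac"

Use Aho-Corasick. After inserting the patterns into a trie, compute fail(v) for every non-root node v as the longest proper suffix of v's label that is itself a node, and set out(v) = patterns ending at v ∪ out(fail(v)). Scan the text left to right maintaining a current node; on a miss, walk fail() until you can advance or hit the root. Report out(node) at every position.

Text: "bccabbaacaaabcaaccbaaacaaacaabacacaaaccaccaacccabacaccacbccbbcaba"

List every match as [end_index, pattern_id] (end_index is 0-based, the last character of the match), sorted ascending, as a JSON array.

Build automaton:
Trie nodes:
  0='ε' goto a→1 b→12 c→7
  1='a' goto a→2
  2='aa' goto c→3  [P3 ends]
  3='aac' goto a→4
  4='aaca' goto a→5
  5='aacaa' goto a→6
  6='aacaaa' goto ·  [P0 ends]
  7='c' goto a→8 c→17
  8='ca' goto a→9 c→20
  9='caa' goto c→10
  10='caac' goto c→11
  11='caacc' goto ·  [P1 ends]
  12='b' goto a→13  [P4 ends]
  13='ba' goto c→14
  14='bac' goto a→15
  15='baca' goto c→16
  16='bacac' goto ·  [P2 ends]
  17='cc' goto a→18
  18='cca' goto c→19
  19='ccac' goto ·  [P5 ends]
  20='cac' goto ·  [P6 ends]

Failure links (BFS by depth):
  n1('a'): parent n0 fail=0; on 'a' 0 → fail=0;  out ∅∪∅=∅
  n7('c'): parent n0 fail=0; on 'c' 0 → fail=0;  out ∅∪∅=∅
  n12('b'): parent n0 fail=0; on 'b' 0 → fail=0;  out {4}∪∅={4}
  n2('aa'): parent n1 fail=0; on 'a' 0 → fail=1;  out {3}∪∅={3}
  n8('ca'): parent n7 fail=0; on 'a' 0 → fail=1;  out ∅∪∅=∅
  n13('ba'): parent n12 fail=0; on 'a' 0 → fail=1;  out ∅∪∅=∅
  n17('cc'): parent n7 fail=0; on 'c' 0 → fail=7;  out ∅∪∅=∅
  n3('aac'): parent n2 fail=1; on 'c' 1→0 → fail=7;  out ∅∪∅=∅
  n9('caa'): parent n8 fail=1; on 'a' 1 → fail=2;  out ∅∪{3}={3}
  n14('bac'): parent n13 fail=1; on 'c' 1→0 → fail=7;  out ∅∪∅=∅
  n18('cca'): parent n17 fail=7; on 'a' 7 → fail=8;  out ∅∪∅=∅
  n20('cac'): parent n8 fail=1; on 'c' 1→0 → fail=7;  out {6}∪∅={6}
  n4('aaca'): parent n3 fail=7; on 'a' 7 → fail=8;  out ∅∪∅=∅
  n10('caac'): parent n9 fail=2; on 'c' 2 → fail=3;  out ∅∪∅=∅
  n15('baca'): parent n14 fail=7; on 'a' 7 → fail=8;  out ∅∪∅=∅
  n19('ccac'): parent n18 fail=8; on 'c' 8 → fail=20;  out {5}∪{6}={5,6}
  n5('aacaa'): parent n4 fail=8; on 'a' 8 → fail=9;  out ∅∪{3}={3}
  n11('caacc'): parent n10 fail=3; on 'c' 3→7 → fail=17;  out {1}∪∅={1}
  n16('bacac'): parent n15 fail=8; on 'c' 8 → fail=20;  out {2}∪{6}={2,6}
  n6('aacaaa'): parent n5 fail=9; on 'a' 9→2→1 → fail=2;  out {0}∪{3}={0,3}

Scan:
i=0 'b': node 0→12  ** P4@[0:0]
i=1 'c': node 12→7 (via fail)
i=2 'c': node 7→17
i=3 'a': node 17→18
i=4 'b': node 18→12 (via fail)  ** P4@[4:4]
i=5 'b': node 12→12 (via fail)  ** P4@[5:5]
i=6 'a': node 12→13
i=7 'a': node 13→2 (via fail)  ** P3@[6:7]
i=8 'c': node 2→3
i=9 'a': node 3→4
i=10 'a': node 4→5  ** P3@[9:10]
i=11 'a': node 5→6  ** P0@[6:11],P3@[10:11]
i=12 'b': node 6→12 (via fail)  ** P4@[12:12]
i=13 'c': node 12→7 (via fail)
i=14 'a': node 7→8
i=15 'a': node 8→9  ** P3@[14:15]
i=16 'c': node 9→10
i=17 'c': node 10→11  ** P1@[13:17]
i=18 'b': node 11→12 (via fail)  ** P4@[18:18]
i=19 'a': node 12→13
i=20 'a': node 13→2 (via fail)  ** P3@[19:20]
i=21 'a': node 2→2 (via fail)  ** P3@[20:21]
i=22 'c': node 2→3
i=23 'a': node 3→4
i=24 'a': node 4→5  ** P3@[23:24]
i=25 'a': node 5→6  ** P0@[20:25],P3@[24:25]
i=26 'c': node 6→3 (via fail)
i=27 'a': node 3→4
i=28 'a': node 4→5  ** P3@[27:28]
i=29 'b': node 5→12 (via fail)  ** P4@[29:29]
i=30 'a': node 12→13
i=31 'c': node 13→14
i=32 'a': node 14→15
i=33 'c': node 15→16  ** P2@[29:33],P6@[31:33]
i=34 'a': node 16→8 (via fail)
i=35 'a': node 8→9  ** P3@[34:35]
i=36 'a': node 9→2 (via fail)  ** P3@[35:36]
i=37 'c': node 2→3
i=38 'c': node 3→17 (via fail)
i=39 'a': node 17→18
i=40 'c': node 18→19  ** P5@[37:40],P6@[38:40]
i=41 'c': node 19→17 (via fail)
i=42 'a': node 17→18
i=43 'a': node 18→9 (via fail)  ** P3@[42:43]
i=44 'c': node 9→10
i=45 'c': node 10→11  ** P1@[41:45]
i=46 'c': node 11→17 (via fail)
i=47 'a': node 17→18
i=48 'b': node 18→12 (via fail)  ** P4@[48:48]
i=49 'a': node 12→13
i=50 'c': node 13→14
i=51 'a': node 14→15
i=52 'c': node 15→16  ** P2@[48:52],P6@[50:52]
i=53 'c': node 16→17 (via fail)
i=54 'a': node 17→18
i=55 'c': node 18→19  ** P5@[52:55],P6@[53:55]
i=56 'b': node 19→12 (via fail)  ** P4@[56:56]
i=57 'c': node 12→7 (via fail)
i=58 'c': node 7→17
i=59 'b': node 17→12 (via fail)  ** P4@[59:59]
i=60 'b': node 12→12 (via fail)  ** P4@[60:60]
i=61 'c': node 12→7 (via fail)
i=62 'a': node 7→8
i=63 'b': node 8→12 (via fail)  ** P4@[63:63]
i=64 'a': node 12→13

Matches: [[0,4],[4,4],[5,4],[7,3],[10,3],[11,0],[11,3],[12,4],[15,3],[17,1],[18,4],[20,3],[21,3],[24,3],[25,0],[25,3],[28,3],[29,4],[33,2],[33,6],[35,3],[36,3],[40,5],[40,6],[43,3],[45,1],[48,4],[52,2],[52,6],[55,5],[55,6],[56,4],[59,4],[60,4],[63,4]]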